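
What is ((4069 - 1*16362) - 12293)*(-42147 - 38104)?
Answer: 1973051086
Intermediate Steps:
((4069 - 1*16362) - 12293)*(-42147 - 38104) = ((4069 - 16362) - 12293)*(-80251) = (-12293 - 12293)*(-80251) = -24586*(-80251) = 1973051086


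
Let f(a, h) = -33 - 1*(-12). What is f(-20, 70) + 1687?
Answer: 1666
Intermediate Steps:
f(a, h) = -21 (f(a, h) = -33 + 12 = -21)
f(-20, 70) + 1687 = -21 + 1687 = 1666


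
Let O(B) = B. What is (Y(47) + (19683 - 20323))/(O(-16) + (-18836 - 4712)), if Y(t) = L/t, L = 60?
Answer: 7505/276877 ≈ 0.027106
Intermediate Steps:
Y(t) = 60/t
(Y(47) + (19683 - 20323))/(O(-16) + (-18836 - 4712)) = (60/47 + (19683 - 20323))/(-16 + (-18836 - 4712)) = (60*(1/47) - 640)/(-16 - 23548) = (60/47 - 640)/(-23564) = -30020/47*(-1/23564) = 7505/276877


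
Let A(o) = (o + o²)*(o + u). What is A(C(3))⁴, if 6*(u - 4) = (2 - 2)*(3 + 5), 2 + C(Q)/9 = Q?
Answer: 1873887210000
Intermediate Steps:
C(Q) = -18 + 9*Q
u = 4 (u = 4 + ((2 - 2)*(3 + 5))/6 = 4 + (0*8)/6 = 4 + (⅙)*0 = 4 + 0 = 4)
A(o) = (4 + o)*(o + o²) (A(o) = (o + o²)*(o + 4) = (o + o²)*(4 + o) = (4 + o)*(o + o²))
A(C(3))⁴ = ((-18 + 9*3)*(4 + (-18 + 9*3)² + 5*(-18 + 9*3)))⁴ = ((-18 + 27)*(4 + (-18 + 27)² + 5*(-18 + 27)))⁴ = (9*(4 + 9² + 5*9))⁴ = (9*(4 + 81 + 45))⁴ = (9*130)⁴ = 1170⁴ = 1873887210000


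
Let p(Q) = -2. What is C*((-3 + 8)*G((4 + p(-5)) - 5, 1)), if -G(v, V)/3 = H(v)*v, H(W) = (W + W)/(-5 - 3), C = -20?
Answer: -675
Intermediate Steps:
H(W) = -W/4 (H(W) = (2*W)/(-8) = (2*W)*(-⅛) = -W/4)
G(v, V) = 3*v²/4 (G(v, V) = -3*(-v/4)*v = -(-3)*v²/4 = 3*v²/4)
C*((-3 + 8)*G((4 + p(-5)) - 5, 1)) = -20*(-3 + 8)*3*((4 - 2) - 5)²/4 = -100*3*(2 - 5)²/4 = -100*(¾)*(-3)² = -100*(¾)*9 = -100*27/4 = -20*135/4 = -675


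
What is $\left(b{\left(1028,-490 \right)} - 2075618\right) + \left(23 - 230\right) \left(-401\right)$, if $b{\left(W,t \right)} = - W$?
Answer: $-1993639$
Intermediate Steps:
$\left(b{\left(1028,-490 \right)} - 2075618\right) + \left(23 - 230\right) \left(-401\right) = \left(\left(-1\right) 1028 - 2075618\right) + \left(23 - 230\right) \left(-401\right) = \left(-1028 - 2075618\right) - -83007 = -2076646 + 83007 = -1993639$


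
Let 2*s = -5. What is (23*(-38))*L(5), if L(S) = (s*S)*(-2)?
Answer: -21850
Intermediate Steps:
s = -5/2 (s = (½)*(-5) = -5/2 ≈ -2.5000)
L(S) = 5*S (L(S) = -5*S/2*(-2) = 5*S)
(23*(-38))*L(5) = (23*(-38))*(5*5) = -874*25 = -21850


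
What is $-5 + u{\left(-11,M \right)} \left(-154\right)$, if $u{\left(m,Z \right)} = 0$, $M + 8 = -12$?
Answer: $-5$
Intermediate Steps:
$M = -20$ ($M = -8 - 12 = -20$)
$-5 + u{\left(-11,M \right)} \left(-154\right) = -5 + 0 \left(-154\right) = -5 + 0 = -5$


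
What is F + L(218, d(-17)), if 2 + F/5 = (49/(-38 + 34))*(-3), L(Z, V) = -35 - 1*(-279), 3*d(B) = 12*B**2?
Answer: 1671/4 ≈ 417.75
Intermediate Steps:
d(B) = 4*B**2 (d(B) = (12*B**2)/3 = 4*B**2)
L(Z, V) = 244 (L(Z, V) = -35 + 279 = 244)
F = 695/4 (F = -10 + 5*((49/(-38 + 34))*(-3)) = -10 + 5*((49/(-4))*(-3)) = -10 + 5*(-1/4*49*(-3)) = -10 + 5*(-49/4*(-3)) = -10 + 5*(147/4) = -10 + 735/4 = 695/4 ≈ 173.75)
F + L(218, d(-17)) = 695/4 + 244 = 1671/4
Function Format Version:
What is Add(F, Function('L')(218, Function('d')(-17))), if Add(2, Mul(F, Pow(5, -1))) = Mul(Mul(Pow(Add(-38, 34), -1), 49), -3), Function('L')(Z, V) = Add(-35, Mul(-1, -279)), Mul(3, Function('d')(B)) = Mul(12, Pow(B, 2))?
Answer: Rational(1671, 4) ≈ 417.75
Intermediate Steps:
Function('d')(B) = Mul(4, Pow(B, 2)) (Function('d')(B) = Mul(Rational(1, 3), Mul(12, Pow(B, 2))) = Mul(4, Pow(B, 2)))
Function('L')(Z, V) = 244 (Function('L')(Z, V) = Add(-35, 279) = 244)
F = Rational(695, 4) (F = Add(-10, Mul(5, Mul(Mul(Pow(Add(-38, 34), -1), 49), -3))) = Add(-10, Mul(5, Mul(Mul(Pow(-4, -1), 49), -3))) = Add(-10, Mul(5, Mul(Mul(Rational(-1, 4), 49), -3))) = Add(-10, Mul(5, Mul(Rational(-49, 4), -3))) = Add(-10, Mul(5, Rational(147, 4))) = Add(-10, Rational(735, 4)) = Rational(695, 4) ≈ 173.75)
Add(F, Function('L')(218, Function('d')(-17))) = Add(Rational(695, 4), 244) = Rational(1671, 4)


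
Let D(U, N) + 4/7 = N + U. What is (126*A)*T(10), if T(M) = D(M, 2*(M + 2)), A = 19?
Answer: 80028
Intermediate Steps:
D(U, N) = -4/7 + N + U (D(U, N) = -4/7 + (N + U) = -4/7 + N + U)
T(M) = 24/7 + 3*M (T(M) = -4/7 + 2*(M + 2) + M = -4/7 + 2*(2 + M) + M = -4/7 + (4 + 2*M) + M = 24/7 + 3*M)
(126*A)*T(10) = (126*19)*(24/7 + 3*10) = 2394*(24/7 + 30) = 2394*(234/7) = 80028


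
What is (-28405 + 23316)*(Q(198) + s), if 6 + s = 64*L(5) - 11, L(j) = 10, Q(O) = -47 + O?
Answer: -3938886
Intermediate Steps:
s = 623 (s = -6 + (64*10 - 11) = -6 + (640 - 11) = -6 + 629 = 623)
(-28405 + 23316)*(Q(198) + s) = (-28405 + 23316)*((-47 + 198) + 623) = -5089*(151 + 623) = -5089*774 = -3938886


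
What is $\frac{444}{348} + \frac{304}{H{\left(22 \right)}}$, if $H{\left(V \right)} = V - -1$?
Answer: $\frac{9667}{667} \approx 14.493$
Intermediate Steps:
$H{\left(V \right)} = 1 + V$ ($H{\left(V \right)} = V + 1 = 1 + V$)
$\frac{444}{348} + \frac{304}{H{\left(22 \right)}} = \frac{444}{348} + \frac{304}{1 + 22} = 444 \cdot \frac{1}{348} + \frac{304}{23} = \frac{37}{29} + 304 \cdot \frac{1}{23} = \frac{37}{29} + \frac{304}{23} = \frac{9667}{667}$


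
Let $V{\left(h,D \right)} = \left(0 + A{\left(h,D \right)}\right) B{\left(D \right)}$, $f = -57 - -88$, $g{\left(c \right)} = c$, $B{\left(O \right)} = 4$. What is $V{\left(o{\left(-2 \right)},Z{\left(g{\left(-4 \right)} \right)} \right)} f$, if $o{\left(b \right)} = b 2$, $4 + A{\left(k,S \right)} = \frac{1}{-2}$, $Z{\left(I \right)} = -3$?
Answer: $-558$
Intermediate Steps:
$f = 31$ ($f = -57 + 88 = 31$)
$A{\left(k,S \right)} = - \frac{9}{2}$ ($A{\left(k,S \right)} = -4 + \frac{1}{-2} = -4 - \frac{1}{2} = - \frac{9}{2}$)
$o{\left(b \right)} = 2 b$
$V{\left(h,D \right)} = -18$ ($V{\left(h,D \right)} = \left(0 - \frac{9}{2}\right) 4 = \left(- \frac{9}{2}\right) 4 = -18$)
$V{\left(o{\left(-2 \right)},Z{\left(g{\left(-4 \right)} \right)} \right)} f = \left(-18\right) 31 = -558$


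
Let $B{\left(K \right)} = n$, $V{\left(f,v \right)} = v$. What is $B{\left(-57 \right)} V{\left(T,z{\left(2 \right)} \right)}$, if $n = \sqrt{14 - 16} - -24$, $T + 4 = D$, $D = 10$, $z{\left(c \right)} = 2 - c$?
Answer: $0$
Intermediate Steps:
$T = 6$ ($T = -4 + 10 = 6$)
$n = 24 + i \sqrt{2}$ ($n = \sqrt{-2} + 24 = i \sqrt{2} + 24 = 24 + i \sqrt{2} \approx 24.0 + 1.4142 i$)
$B{\left(K \right)} = 24 + i \sqrt{2}$
$B{\left(-57 \right)} V{\left(T,z{\left(2 \right)} \right)} = \left(24 + i \sqrt{2}\right) \left(2 - 2\right) = \left(24 + i \sqrt{2}\right) 0 = 0$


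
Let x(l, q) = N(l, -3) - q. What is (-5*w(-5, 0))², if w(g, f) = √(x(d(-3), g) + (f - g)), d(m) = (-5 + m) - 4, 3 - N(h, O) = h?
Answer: 625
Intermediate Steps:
N(h, O) = 3 - h
d(m) = -9 + m
x(l, q) = 3 - l - q (x(l, q) = (3 - l) - q = 3 - l - q)
w(g, f) = √(15 + f - 2*g) (w(g, f) = √((3 - (-9 - 3) - g) + (f - g)) = √((3 - 1*(-12) - g) + (f - g)) = √((3 + 12 - g) + (f - g)) = √((15 - g) + (f - g)) = √(15 + f - 2*g))
(-5*w(-5, 0))² = (-5*√(15 + 0 - 2*(-5)))² = (-5*√(15 + 0 + 10))² = (-5*√25)² = (-5*5)² = (-25)² = 625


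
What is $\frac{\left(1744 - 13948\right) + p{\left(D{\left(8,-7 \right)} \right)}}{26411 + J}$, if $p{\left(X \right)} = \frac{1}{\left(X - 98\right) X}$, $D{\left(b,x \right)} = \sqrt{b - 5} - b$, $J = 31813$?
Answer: $- \frac{8362338601}{39895841712} + \frac{19 \sqrt{3}}{6649306952} \approx -0.2096$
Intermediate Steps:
$D{\left(b,x \right)} = \sqrt{-5 + b} - b$
$p{\left(X \right)} = \frac{1}{X \left(-98 + X\right)}$ ($p{\left(X \right)} = \frac{1}{\left(-98 + X\right) X} = \frac{1}{X \left(-98 + X\right)}$)
$\frac{\left(1744 - 13948\right) + p{\left(D{\left(8,-7 \right)} \right)}}{26411 + J} = \frac{\left(1744 - 13948\right) + \frac{1}{\left(\sqrt{-5 + 8} - 8\right) \left(-98 + \left(\sqrt{-5 + 8} - 8\right)\right)}}{26411 + 31813} = \frac{\left(1744 - 13948\right) + \frac{1}{\left(\sqrt{3} - 8\right) \left(-98 - \left(8 - \sqrt{3}\right)\right)}}{58224} = \left(-12204 + \frac{1}{\left(-8 + \sqrt{3}\right) \left(-98 - \left(8 - \sqrt{3}\right)\right)}\right) \frac{1}{58224} = \left(-12204 + \frac{1}{\left(-8 + \sqrt{3}\right) \left(-106 + \sqrt{3}\right)}\right) \frac{1}{58224} = \left(-12204 + \frac{1}{\left(-106 + \sqrt{3}\right) \left(-8 + \sqrt{3}\right)}\right) \frac{1}{58224} = - \frac{1017}{4852} + \frac{1}{58224 \left(-106 + \sqrt{3}\right) \left(-8 + \sqrt{3}\right)}$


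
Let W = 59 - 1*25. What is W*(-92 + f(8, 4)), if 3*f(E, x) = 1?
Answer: -9350/3 ≈ -3116.7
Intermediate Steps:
W = 34 (W = 59 - 25 = 34)
f(E, x) = ⅓ (f(E, x) = (⅓)*1 = ⅓)
W*(-92 + f(8, 4)) = 34*(-92 + ⅓) = 34*(-275/3) = -9350/3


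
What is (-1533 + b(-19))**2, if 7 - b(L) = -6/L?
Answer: 841000000/361 ≈ 2.3296e+6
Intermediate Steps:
b(L) = 7 + 6/L (b(L) = 7 - (-6)/L = 7 + 6/L)
(-1533 + b(-19))**2 = (-1533 + (7 + 6/(-19)))**2 = (-1533 + (7 + 6*(-1/19)))**2 = (-1533 + (7 - 6/19))**2 = (-1533 + 127/19)**2 = (-29000/19)**2 = 841000000/361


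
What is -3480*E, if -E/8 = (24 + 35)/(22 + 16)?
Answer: 821280/19 ≈ 43225.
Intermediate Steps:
E = -236/19 (E = -8*(24 + 35)/(22 + 16) = -472/38 = -8*59/38 = -236/19 ≈ -12.421)
-3480*E = -3480*(-236/19) = 821280/19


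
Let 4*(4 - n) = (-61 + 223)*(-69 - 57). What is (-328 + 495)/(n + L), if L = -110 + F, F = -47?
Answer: 167/4950 ≈ 0.033737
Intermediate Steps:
n = 5107 (n = 4 - (-61 + 223)*(-69 - 57)/4 = 4 - 81*(-126)/2 = 4 - 1/4*(-20412) = 4 + 5103 = 5107)
L = -157 (L = -110 - 47 = -157)
(-328 + 495)/(n + L) = (-328 + 495)/(5107 - 157) = 167/4950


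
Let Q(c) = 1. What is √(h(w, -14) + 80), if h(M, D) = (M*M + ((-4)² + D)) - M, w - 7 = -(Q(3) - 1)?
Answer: 2*√31 ≈ 11.136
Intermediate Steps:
w = 7 (w = 7 - (1 - 1) = 7 - 1*0 = 7 + 0 = 7)
h(M, D) = 16 + D + M² - M (h(M, D) = (M² + (16 + D)) - M = (16 + D + M²) - M = 16 + D + M² - M)
√(h(w, -14) + 80) = √((16 - 14 + 7² - 1*7) + 80) = √((16 - 14 + 49 - 7) + 80) = √(44 + 80) = √124 = 2*√31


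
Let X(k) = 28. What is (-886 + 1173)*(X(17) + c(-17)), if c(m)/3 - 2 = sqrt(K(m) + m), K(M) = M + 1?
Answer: 9758 + 861*I*sqrt(33) ≈ 9758.0 + 4946.1*I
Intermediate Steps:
K(M) = 1 + M
c(m) = 6 + 3*sqrt(1 + 2*m) (c(m) = 6 + 3*sqrt((1 + m) + m) = 6 + 3*sqrt(1 + 2*m))
(-886 + 1173)*(X(17) + c(-17)) = (-886 + 1173)*(28 + (6 + 3*sqrt(1 + 2*(-17)))) = 287*(28 + (6 + 3*sqrt(1 - 34))) = 287*(28 + (6 + 3*sqrt(-33))) = 287*(28 + (6 + 3*(I*sqrt(33)))) = 287*(28 + (6 + 3*I*sqrt(33))) = 287*(34 + 3*I*sqrt(33)) = 9758 + 861*I*sqrt(33)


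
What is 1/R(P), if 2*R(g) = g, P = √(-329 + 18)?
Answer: -2*I*√311/311 ≈ -0.11341*I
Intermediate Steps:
P = I*√311 (P = √(-311) = I*√311 ≈ 17.635*I)
R(g) = g/2
1/R(P) = 1/((I*√311)/2) = 1/(I*√311/2) = -2*I*√311/311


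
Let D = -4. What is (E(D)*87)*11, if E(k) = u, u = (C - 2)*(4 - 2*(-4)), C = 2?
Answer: 0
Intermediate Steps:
u = 0 (u = (2 - 2)*(4 - 2*(-4)) = 0*(4 + 8) = 0*12 = 0)
E(k) = 0
(E(D)*87)*11 = (0*87)*11 = 0*11 = 0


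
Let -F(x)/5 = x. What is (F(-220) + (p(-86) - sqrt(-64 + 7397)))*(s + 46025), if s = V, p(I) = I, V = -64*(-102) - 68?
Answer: 53219790 - 52485*sqrt(7333) ≈ 4.8725e+7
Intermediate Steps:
F(x) = -5*x
V = 6460 (V = 6528 - 68 = 6460)
s = 6460
(F(-220) + (p(-86) - sqrt(-64 + 7397)))*(s + 46025) = (-5*(-220) + (-86 - sqrt(-64 + 7397)))*(6460 + 46025) = (1100 + (-86 - sqrt(7333)))*52485 = (1014 - sqrt(7333))*52485 = 53219790 - 52485*sqrt(7333)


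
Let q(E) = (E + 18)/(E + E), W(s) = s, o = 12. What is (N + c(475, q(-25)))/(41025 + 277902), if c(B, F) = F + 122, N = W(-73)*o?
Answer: -37693/15946350 ≈ -0.0023637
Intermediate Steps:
q(E) = (18 + E)/(2*E) (q(E) = (18 + E)/((2*E)) = (18 + E)*(1/(2*E)) = (18 + E)/(2*E))
N = -876 (N = -73*12 = -876)
c(B, F) = 122 + F
(N + c(475, q(-25)))/(41025 + 277902) = (-876 + (122 + (½)*(18 - 25)/(-25)))/(41025 + 277902) = (-876 + (122 + (½)*(-1/25)*(-7)))/318927 = (-876 + (122 + 7/50))*(1/318927) = (-876 + 6107/50)*(1/318927) = -37693/50*1/318927 = -37693/15946350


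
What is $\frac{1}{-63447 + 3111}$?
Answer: $- \frac{1}{60336} \approx -1.6574 \cdot 10^{-5}$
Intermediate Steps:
$\frac{1}{-63447 + 3111} = \frac{1}{-60336} = - \frac{1}{60336}$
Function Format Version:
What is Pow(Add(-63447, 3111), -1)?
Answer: Rational(-1, 60336) ≈ -1.6574e-5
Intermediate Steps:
Pow(Add(-63447, 3111), -1) = Pow(-60336, -1) = Rational(-1, 60336)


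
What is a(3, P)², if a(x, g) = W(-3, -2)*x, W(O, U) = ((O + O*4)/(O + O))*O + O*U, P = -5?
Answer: 81/4 ≈ 20.250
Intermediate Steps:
W(O, U) = 5*O/2 + O*U (W(O, U) = ((O + 4*O)/((2*O)))*O + O*U = ((5*O)*(1/(2*O)))*O + O*U = 5*O/2 + O*U)
a(x, g) = -3*x/2 (a(x, g) = ((½)*(-3)*(5 + 2*(-2)))*x = ((½)*(-3)*(5 - 4))*x = ((½)*(-3)*1)*x = -3*x/2)
a(3, P)² = (-3/2*3)² = (-9/2)² = 81/4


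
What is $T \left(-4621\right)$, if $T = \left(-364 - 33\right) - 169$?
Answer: $2615486$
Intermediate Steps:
$T = -566$ ($T = -397 - 169 = -566$)
$T \left(-4621\right) = \left(-566\right) \left(-4621\right) = 2615486$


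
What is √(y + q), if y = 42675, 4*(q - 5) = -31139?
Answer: 3*√15509/2 ≈ 186.80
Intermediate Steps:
q = -31119/4 (q = 5 + (¼)*(-31139) = 5 - 31139/4 = -31119/4 ≈ -7779.8)
√(y + q) = √(42675 - 31119/4) = √(139581/4) = 3*√15509/2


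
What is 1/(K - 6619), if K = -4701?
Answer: -1/11320 ≈ -8.8339e-5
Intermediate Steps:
1/(K - 6619) = 1/(-4701 - 6619) = 1/(-11320) = -1/11320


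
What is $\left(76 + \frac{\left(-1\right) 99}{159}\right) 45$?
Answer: $\frac{179775}{53} \approx 3392.0$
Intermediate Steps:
$\left(76 + \frac{\left(-1\right) 99}{159}\right) 45 = \left(76 - \frac{33}{53}\right) 45 = \frac{3995}{53} \cdot 45 = \frac{179775}{53}$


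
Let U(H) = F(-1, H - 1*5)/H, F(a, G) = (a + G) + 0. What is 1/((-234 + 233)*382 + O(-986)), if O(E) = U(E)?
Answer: -493/187830 ≈ -0.0026247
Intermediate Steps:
F(a, G) = G + a (F(a, G) = (G + a) + 0 = G + a)
U(H) = (-6 + H)/H (U(H) = ((H - 1*5) - 1)/H = ((H - 5) - 1)/H = ((-5 + H) - 1)/H = (-6 + H)/H)
O(E) = (-6 + E)/E
1/((-234 + 233)*382 + O(-986)) = 1/((-234 + 233)*382 + (-6 - 986)/(-986)) = 1/(-1*382 - 1/986*(-992)) = 1/(-382 + 496/493) = 1/(-187830/493) = -493/187830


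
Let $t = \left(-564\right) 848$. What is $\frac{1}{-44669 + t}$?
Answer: $- \frac{1}{522941} \approx -1.9123 \cdot 10^{-6}$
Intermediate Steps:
$t = -478272$
$\frac{1}{-44669 + t} = \frac{1}{-44669 - 478272} = \frac{1}{-522941} = - \frac{1}{522941}$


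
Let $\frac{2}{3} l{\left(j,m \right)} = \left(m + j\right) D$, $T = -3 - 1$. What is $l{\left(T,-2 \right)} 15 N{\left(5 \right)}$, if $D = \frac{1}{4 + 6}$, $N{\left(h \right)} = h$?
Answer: $- \frac{135}{2} \approx -67.5$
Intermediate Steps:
$T = -4$
$D = \frac{1}{10} \approx 0.1$
$l{\left(j,m \right)} = \frac{3 j}{20} + \frac{3 m}{20}$ ($l{\left(j,m \right)} = \frac{3 \left(m + j\right) \frac{1}{10}}{2} = \frac{3 \left(j + m\right) \frac{1}{10}}{2} = \frac{3 \left(\frac{j}{10} + \frac{m}{10}\right)}{2} = \frac{3 j}{20} + \frac{3 m}{20}$)
$l{\left(T,-2 \right)} 15 N{\left(5 \right)} = \left(\frac{3}{20} \left(-4\right) + \frac{3}{20} \left(-2\right)\right) 15 \cdot 5 = \left(- \frac{3}{5} - \frac{3}{10}\right) 15 \cdot 5 = \left(- \frac{9}{10}\right) 15 \cdot 5 = \left(- \frac{27}{2}\right) 5 = - \frac{135}{2}$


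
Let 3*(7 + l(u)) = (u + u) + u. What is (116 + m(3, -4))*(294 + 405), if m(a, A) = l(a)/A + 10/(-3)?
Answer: 79453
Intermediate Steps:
l(u) = -7 + u (l(u) = -7 + ((u + u) + u)/3 = -7 + (2*u + u)/3 = -7 + (3*u)/3 = -7 + u)
m(a, A) = -10/3 + (-7 + a)/A (m(a, A) = (-7 + a)/A + 10/(-3) = (-7 + a)/A + 10*(-1/3) = (-7 + a)/A - 10/3 = -10/3 + (-7 + a)/A)
(116 + m(3, -4))*(294 + 405) = (116 + (-7 + 3 - 10/3*(-4))/(-4))*(294 + 405) = (116 - (-7 + 3 + 40/3)/4)*699 = (116 - 1/4*28/3)*699 = (116 - 7/3)*699 = (341/3)*699 = 79453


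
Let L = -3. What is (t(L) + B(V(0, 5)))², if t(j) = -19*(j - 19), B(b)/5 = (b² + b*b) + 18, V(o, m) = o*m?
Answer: 258064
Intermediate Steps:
V(o, m) = m*o
B(b) = 90 + 10*b² (B(b) = 5*((b² + b*b) + 18) = 5*((b² + b²) + 18) = 5*(2*b² + 18) = 5*(18 + 2*b²) = 90 + 10*b²)
t(j) = 361 - 19*j (t(j) = -19*(-19 + j) = 361 - 19*j)
(t(L) + B(V(0, 5)))² = ((361 - 19*(-3)) + (90 + 10*(5*0)²))² = ((361 + 57) + (90 + 10*0²))² = (418 + (90 + 10*0))² = (418 + (90 + 0))² = (418 + 90)² = 508² = 258064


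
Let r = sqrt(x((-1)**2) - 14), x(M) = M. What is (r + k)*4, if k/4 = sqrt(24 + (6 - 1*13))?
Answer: 16*sqrt(17) + 4*I*sqrt(13) ≈ 65.97 + 14.422*I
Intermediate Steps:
r = I*sqrt(13) (r = sqrt((-1)**2 - 14) = sqrt(1 - 14) = sqrt(-13) = I*sqrt(13) ≈ 3.6056*I)
k = 4*sqrt(17) (k = 4*sqrt(24 + (6 - 1*13)) = 4*sqrt(24 + (6 - 13)) = 4*sqrt(24 - 7) = 4*sqrt(17) ≈ 16.492)
(r + k)*4 = (I*sqrt(13) + 4*sqrt(17))*4 = (4*sqrt(17) + I*sqrt(13))*4 = 16*sqrt(17) + 4*I*sqrt(13)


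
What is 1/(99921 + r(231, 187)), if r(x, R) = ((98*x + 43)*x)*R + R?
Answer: 1/979851265 ≈ 1.0206e-9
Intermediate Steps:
r(x, R) = R + R*x*(43 + 98*x) (r(x, R) = ((43 + 98*x)*x)*R + R = (x*(43 + 98*x))*R + R = R*x*(43 + 98*x) + R = R + R*x*(43 + 98*x))
1/(99921 + r(231, 187)) = 1/(99921 + 187*(1 + 43*231 + 98*231²)) = 1/(99921 + 187*(1 + 9933 + 98*53361)) = 1/(99921 + 187*(1 + 9933 + 5229378)) = 1/(99921 + 187*5239312) = 1/(99921 + 979751344) = 1/979851265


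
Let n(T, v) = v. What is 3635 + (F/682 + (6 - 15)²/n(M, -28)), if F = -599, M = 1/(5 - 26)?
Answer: 34670973/9548 ≈ 3631.2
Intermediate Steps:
M = -1/21 (M = 1/(-21) = -1/21 ≈ -0.047619)
3635 + (F/682 + (6 - 15)²/n(M, -28)) = 3635 + (-599/682 + (6 - 15)²/(-28)) = 3635 + (-599*1/682 + (-9)²*(-1/28)) = 3635 + (-599/682 + 81*(-1/28)) = 3635 + (-599/682 - 81/28) = 3635 - 36007/9548 = 34670973/9548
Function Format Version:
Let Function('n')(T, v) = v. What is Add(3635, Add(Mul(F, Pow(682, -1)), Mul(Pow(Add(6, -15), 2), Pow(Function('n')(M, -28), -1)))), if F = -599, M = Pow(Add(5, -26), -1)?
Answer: Rational(34670973, 9548) ≈ 3631.2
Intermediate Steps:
M = Rational(-1, 21) (M = Pow(-21, -1) = Rational(-1, 21) ≈ -0.047619)
Add(3635, Add(Mul(F, Pow(682, -1)), Mul(Pow(Add(6, -15), 2), Pow(Function('n')(M, -28), -1)))) = Add(3635, Add(Mul(-599, Pow(682, -1)), Mul(Pow(Add(6, -15), 2), Pow(-28, -1)))) = Add(3635, Add(Mul(-599, Rational(1, 682)), Mul(Pow(-9, 2), Rational(-1, 28)))) = Add(3635, Add(Rational(-599, 682), Mul(81, Rational(-1, 28)))) = Add(3635, Add(Rational(-599, 682), Rational(-81, 28))) = Add(3635, Rational(-36007, 9548)) = Rational(34670973, 9548)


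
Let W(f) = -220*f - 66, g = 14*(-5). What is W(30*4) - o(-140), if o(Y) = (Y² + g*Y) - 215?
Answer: -55651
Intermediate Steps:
g = -70
o(Y) = -215 + Y² - 70*Y (o(Y) = (Y² - 70*Y) - 215 = -215 + Y² - 70*Y)
W(f) = -66 - 220*f
W(30*4) - o(-140) = (-66 - 6600*4) - (-215 + (-140)² - 70*(-140)) = (-66 - 220*120) - (-215 + 19600 + 9800) = (-66 - 26400) - 1*29185 = -26466 - 29185 = -55651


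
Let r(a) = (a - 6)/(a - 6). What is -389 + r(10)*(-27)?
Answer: -416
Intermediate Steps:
r(a) = 1 (r(a) = (-6 + a)/(-6 + a) = 1)
-389 + r(10)*(-27) = -389 + 1*(-27) = -389 - 27 = -416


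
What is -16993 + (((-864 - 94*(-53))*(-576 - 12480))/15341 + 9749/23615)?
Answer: -256058167914/12492335 ≈ -20497.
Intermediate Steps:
-16993 + (((-864 - 94*(-53))*(-576 - 12480))/15341 + 9749/23615) = -16993 + (((-864 + 4982)*(-13056))*(1/15341) + 9749*(1/23615)) = -16993 + ((4118*(-13056))*(1/15341) + 9749/23615) = -16993 + (-53764608*1/15341 + 9749/23615) = -16993 + (-1853952/529 + 9749/23615) = -16993 - 43775919259/12492335 = -256058167914/12492335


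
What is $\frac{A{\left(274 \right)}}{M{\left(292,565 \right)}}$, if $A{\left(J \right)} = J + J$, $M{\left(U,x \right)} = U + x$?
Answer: $\frac{548}{857} \approx 0.63944$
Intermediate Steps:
$A{\left(J \right)} = 2 J$
$\frac{A{\left(274 \right)}}{M{\left(292,565 \right)}} = \frac{2 \cdot 274}{292 + 565} = \frac{548}{857}$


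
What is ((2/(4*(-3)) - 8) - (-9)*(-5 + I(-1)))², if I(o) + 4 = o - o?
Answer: 286225/36 ≈ 7950.7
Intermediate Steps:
I(o) = -4 (I(o) = -4 + (o - o) = -4 + 0 = -4)
((2/(4*(-3)) - 8) - (-9)*(-5 + I(-1)))² = ((2/(4*(-3)) - 8) - (-9)*(-5 - 4))² = ((2/(-12) - 8) - (-9)*(-9))² = ((-1/12*2 - 8) - 1*81)² = ((-⅙ - 8) - 81)² = (-49/6 - 81)² = (-535/6)² = 286225/36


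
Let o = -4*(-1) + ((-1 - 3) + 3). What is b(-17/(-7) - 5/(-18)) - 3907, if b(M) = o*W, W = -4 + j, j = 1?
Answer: -3916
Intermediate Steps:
W = -3 (W = -4 + 1 = -3)
o = 3 (o = 4 + (-4 + 3) = 4 - 1 = 3)
b(M) = -9 (b(M) = 3*(-3) = -9)
b(-17/(-7) - 5/(-18)) - 3907 = -9 - 3907 = -3916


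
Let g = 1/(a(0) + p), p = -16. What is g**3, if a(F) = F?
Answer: -1/4096 ≈ -0.00024414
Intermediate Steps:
g = -1/16 (g = 1/(0 - 16) = 1/(-16) = -1/16 ≈ -0.062500)
g**3 = (-1/16)**3 = -1/4096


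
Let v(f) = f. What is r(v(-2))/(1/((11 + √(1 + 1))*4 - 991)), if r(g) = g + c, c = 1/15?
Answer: 27463/15 - 116*√2/15 ≈ 1819.9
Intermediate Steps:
c = 1/15 (c = 1*(1/15) = 1/15 ≈ 0.066667)
r(g) = 1/15 + g (r(g) = g + 1/15 = 1/15 + g)
r(v(-2))/(1/((11 + √(1 + 1))*4 - 991)) = (1/15 - 2)/(1/((11 + √(1 + 1))*4 - 991)) = -(-27463/15 + 116*√2/15) = -29*(-947 + 4*√2)/15 = 27463/15 - 116*√2/15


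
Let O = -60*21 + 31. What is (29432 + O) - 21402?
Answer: 6801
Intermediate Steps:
O = -1229 (O = -1260 + 31 = -1229)
(29432 + O) - 21402 = (29432 - 1229) - 21402 = 28203 - 21402 = 6801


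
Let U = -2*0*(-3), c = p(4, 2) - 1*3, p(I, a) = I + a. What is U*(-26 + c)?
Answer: 0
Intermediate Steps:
c = 3 (c = (4 + 2) - 1*3 = 6 - 3 = 3)
U = 0 (U = 0*(-3) = 0)
U*(-26 + c) = 0*(-26 + 3) = 0*(-23) = 0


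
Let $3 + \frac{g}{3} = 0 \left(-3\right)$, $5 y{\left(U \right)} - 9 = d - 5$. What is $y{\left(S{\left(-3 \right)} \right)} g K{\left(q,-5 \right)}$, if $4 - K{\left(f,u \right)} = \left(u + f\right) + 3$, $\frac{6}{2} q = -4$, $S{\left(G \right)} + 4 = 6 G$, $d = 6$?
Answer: $-132$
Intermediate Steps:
$S{\left(G \right)} = -4 + 6 G$
$q = - \frac{4}{3}$ ($q = \frac{1}{3} \left(-4\right) = - \frac{4}{3} \approx -1.3333$)
$K{\left(f,u \right)} = 1 - f - u$ ($K{\left(f,u \right)} = 4 - \left(\left(u + f\right) + 3\right) = 4 - \left(\left(f + u\right) + 3\right) = 4 - \left(3 + f + u\right) = 1 - f - u$)
$y{\left(U \right)} = 2$ ($y{\left(U \right)} = \frac{9}{5} + \frac{6 - 5}{5} = \frac{9}{5} + \frac{1}{5} \cdot 1 = \frac{9}{5} + \frac{1}{5} = 2$)
$g = -9$ ($g = -9 + 3 \cdot 0 \left(-3\right) = -9 + 3 \cdot 0 = -9 + 0 = -9$)
$y{\left(S{\left(-3 \right)} \right)} g K{\left(q,-5 \right)} = 2 \left(-9\right) \left(1 - - \frac{4}{3} - -5\right) = - 18 \left(1 + \frac{4}{3} + 5\right) = \left(-18\right) \frac{22}{3} = -132$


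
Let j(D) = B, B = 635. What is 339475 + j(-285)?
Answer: 340110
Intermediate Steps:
j(D) = 635
339475 + j(-285) = 339475 + 635 = 340110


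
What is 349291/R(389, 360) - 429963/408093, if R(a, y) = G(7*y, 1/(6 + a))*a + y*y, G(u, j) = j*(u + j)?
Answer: 4459868411582056/2803333784084659 ≈ 1.5909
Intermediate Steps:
G(u, j) = j*(j + u)
R(a, y) = y² + a*(1/(6 + a) + 7*y)/(6 + a) (R(a, y) = ((1/(6 + a) + 7*y)/(6 + a))*a + y*y = a*(1/(6 + a) + 7*y)/(6 + a) + y² = y² + a*(1/(6 + a) + 7*y)/(6 + a))
349291/R(389, 360) - 429963/408093 = 349291/(((389*(1 + 7*360*(6 + 389)) + 360²*(6 + 389)²)/(6 + 389)²)) - 429963/408093 = 349291/(((389*(1 + 7*360*395) + 129600*395²)/395²)) - 429963*1/408093 = 349291/(((389*(1 + 995400) + 129600*156025)/156025)) - 143321/136031 = 349291/(((389*995401 + 20220840000)/156025)) - 143321/136031 = 349291/(((387210989 + 20220840000)/156025)) - 143321/136031 = 349291/(((1/156025)*20608050989)) - 143321/136031 = 349291/(20608050989/156025) - 143321/136031 = 349291*(156025/20608050989) - 143321/136031 = 54498128275/20608050989 - 143321/136031 = 4459868411582056/2803333784084659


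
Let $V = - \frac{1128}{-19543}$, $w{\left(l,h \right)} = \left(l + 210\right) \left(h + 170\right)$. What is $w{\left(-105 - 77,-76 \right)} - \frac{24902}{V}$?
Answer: $- \frac{241845445}{564} \approx -4.288 \cdot 10^{5}$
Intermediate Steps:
$w{\left(l,h \right)} = \left(170 + h\right) \left(210 + l\right)$ ($w{\left(l,h \right)} = \left(210 + l\right) \left(170 + h\right) = \left(170 + h\right) \left(210 + l\right)$)
$V = \frac{1128}{19543}$ ($V = \left(-1128\right) \left(- \frac{1}{19543}\right) = \frac{1128}{19543} \approx 0.057719$)
$w{\left(-105 - 77,-76 \right)} - \frac{24902}{V} = \left(35700 + 170 \left(-105 - 77\right) + 210 \left(-76\right) - 76 \left(-105 - 77\right)\right) - \frac{24902}{\frac{1128}{19543}} = \left(35700 + 170 \left(-182\right) - 15960 - -13832\right) - 24902 \cdot \frac{19543}{1128} = \left(35700 - 30940 - 15960 + 13832\right) - \frac{243329893}{564} = 2632 - \frac{243329893}{564} = - \frac{241845445}{564}$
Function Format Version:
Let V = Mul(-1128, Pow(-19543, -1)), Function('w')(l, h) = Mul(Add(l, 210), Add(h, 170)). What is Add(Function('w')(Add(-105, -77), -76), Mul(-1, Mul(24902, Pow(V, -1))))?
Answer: Rational(-241845445, 564) ≈ -4.2880e+5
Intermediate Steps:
Function('w')(l, h) = Mul(Add(170, h), Add(210, l)) (Function('w')(l, h) = Mul(Add(210, l), Add(170, h)) = Mul(Add(170, h), Add(210, l)))
V = Rational(1128, 19543) (V = Mul(-1128, Rational(-1, 19543)) = Rational(1128, 19543) ≈ 0.057719)
Add(Function('w')(Add(-105, -77), -76), Mul(-1, Mul(24902, Pow(V, -1)))) = Add(Add(35700, Mul(170, Add(-105, -77)), Mul(210, -76), Mul(-76, Add(-105, -77))), Mul(-1, Mul(24902, Pow(Rational(1128, 19543), -1)))) = Add(Add(35700, Mul(170, -182), -15960, Mul(-76, -182)), Mul(-1, Mul(24902, Rational(19543, 1128)))) = Add(Add(35700, -30940, -15960, 13832), Mul(-1, Rational(243329893, 564))) = Add(2632, Rational(-243329893, 564)) = Rational(-241845445, 564)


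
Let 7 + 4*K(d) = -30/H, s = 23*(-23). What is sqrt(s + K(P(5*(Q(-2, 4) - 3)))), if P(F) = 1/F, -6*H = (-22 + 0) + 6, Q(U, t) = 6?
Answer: I*sqrt(8537)/4 ≈ 23.099*I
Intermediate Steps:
H = 8/3 (H = -((-22 + 0) + 6)/6 = -(-22 + 6)/6 = -1/6*(-16) = 8/3 ≈ 2.6667)
s = -529
K(d) = -73/16 (K(d) = -7/4 + (-30/8/3)/4 = -7/4 + (-30*3/8)/4 = -7/4 + (1/4)*(-45/4) = -7/4 - 45/16 = -73/16)
sqrt(s + K(P(5*(Q(-2, 4) - 3)))) = sqrt(-529 - 73/16) = sqrt(-8537/16) = I*sqrt(8537)/4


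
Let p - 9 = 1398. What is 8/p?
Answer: 8/1407 ≈ 0.0056859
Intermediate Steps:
p = 1407 (p = 9 + 1398 = 1407)
8/p = 8/1407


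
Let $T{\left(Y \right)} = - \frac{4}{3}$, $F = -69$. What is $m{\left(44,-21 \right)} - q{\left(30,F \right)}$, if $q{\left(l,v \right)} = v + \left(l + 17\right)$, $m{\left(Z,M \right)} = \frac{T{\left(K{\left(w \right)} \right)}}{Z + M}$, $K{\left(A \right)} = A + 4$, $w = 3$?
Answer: $\frac{1514}{69} \approx 21.942$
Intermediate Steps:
$K{\left(A \right)} = 4 + A$
$T{\left(Y \right)} = - \frac{4}{3}$ ($T{\left(Y \right)} = \left(-4\right) \frac{1}{3} = - \frac{4}{3}$)
$m{\left(Z,M \right)} = - \frac{4}{3 \left(M + Z\right)}$ ($m{\left(Z,M \right)} = \frac{1}{Z + M} \left(- \frac{4}{3}\right) = \frac{1}{M + Z} \left(- \frac{4}{3}\right) = - \frac{4}{3 \left(M + Z\right)}$)
$q{\left(l,v \right)} = 17 + l + v$ ($q{\left(l,v \right)} = v + \left(17 + l\right) = 17 + l + v$)
$m{\left(44,-21 \right)} - q{\left(30,F \right)} = - \frac{4}{3 \left(-21\right) + 3 \cdot 44} - \left(17 + 30 - 69\right) = - \frac{4}{-63 + 132} - -22 = - \frac{4}{69} + 22 = \frac{1514}{69}$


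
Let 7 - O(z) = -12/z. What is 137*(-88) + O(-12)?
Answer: -12050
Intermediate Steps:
O(z) = 7 + 12/z (O(z) = 7 - (-12)/z = 7 + 12/z)
137*(-88) + O(-12) = 137*(-88) + (7 + 12/(-12)) = -12056 + (7 + 12*(-1/12)) = -12056 + (7 - 1) = -12056 + 6 = -12050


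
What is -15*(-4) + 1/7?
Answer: 421/7 ≈ 60.143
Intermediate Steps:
-15*(-4) + 1/7 = 60 + 1*(⅐) = 60 + ⅐ = 421/7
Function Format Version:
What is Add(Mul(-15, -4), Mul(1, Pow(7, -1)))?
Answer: Rational(421, 7) ≈ 60.143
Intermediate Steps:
Add(Mul(-15, -4), Mul(1, Pow(7, -1))) = Add(60, Mul(1, Rational(1, 7))) = Add(60, Rational(1, 7)) = Rational(421, 7)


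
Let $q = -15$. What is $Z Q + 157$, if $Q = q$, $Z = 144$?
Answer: $-2003$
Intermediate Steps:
$Q = -15$
$Z Q + 157 = 144 \left(-15\right) + 157 = -2160 + 157 = -2003$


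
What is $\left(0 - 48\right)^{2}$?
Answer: $2304$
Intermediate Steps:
$\left(0 - 48\right)^{2} = \left(-48\right)^{2} = 2304$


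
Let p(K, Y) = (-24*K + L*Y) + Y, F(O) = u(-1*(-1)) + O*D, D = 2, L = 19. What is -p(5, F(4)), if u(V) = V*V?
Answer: -60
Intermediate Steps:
u(V) = V**2
F(O) = 1 + 2*O (F(O) = (-1*(-1))**2 + O*2 = 1**2 + 2*O = 1 + 2*O)
p(K, Y) = -24*K + 20*Y (p(K, Y) = (-24*K + 19*Y) + Y = -24*K + 20*Y)
-p(5, F(4)) = -(-24*5 + 20*(1 + 2*4)) = -(-120 + 20*(1 + 8)) = -(-120 + 20*9) = -(-120 + 180) = -1*60 = -60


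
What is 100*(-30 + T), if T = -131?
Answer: -16100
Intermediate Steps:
100*(-30 + T) = 100*(-30 - 131) = 100*(-161) = -16100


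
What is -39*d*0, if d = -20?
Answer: 0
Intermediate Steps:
-39*d*0 = -39*(-20)*0 = 780*0 = 0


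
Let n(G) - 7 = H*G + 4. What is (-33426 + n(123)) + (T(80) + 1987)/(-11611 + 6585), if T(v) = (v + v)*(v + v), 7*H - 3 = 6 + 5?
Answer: -23819283/718 ≈ -33175.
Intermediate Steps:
H = 2 (H = 3/7 + (6 + 5)/7 = 3/7 + (⅐)*11 = 3/7 + 11/7 = 2)
T(v) = 4*v² (T(v) = (2*v)*(2*v) = 4*v²)
n(G) = 11 + 2*G (n(G) = 7 + (2*G + 4) = 7 + (4 + 2*G) = 11 + 2*G)
(-33426 + n(123)) + (T(80) + 1987)/(-11611 + 6585) = (-33426 + (11 + 2*123)) + (4*80² + 1987)/(-11611 + 6585) = (-33426 + (11 + 246)) + (4*6400 + 1987)/(-5026) = (-33426 + 257) + (25600 + 1987)*(-1/5026) = -33169 + 27587*(-1/5026) = -33169 - 3941/718 = -23819283/718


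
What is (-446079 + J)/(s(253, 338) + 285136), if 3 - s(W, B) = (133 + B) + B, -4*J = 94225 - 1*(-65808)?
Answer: -1944349/1137320 ≈ -1.7096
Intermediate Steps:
J = -160033/4 (J = -(94225 - 1*(-65808))/4 = -(94225 + 65808)/4 = -1/4*160033 = -160033/4 ≈ -40008.)
s(W, B) = -130 - 2*B (s(W, B) = 3 - ((133 + B) + B) = 3 - (133 + 2*B) = 3 + (-133 - 2*B) = -130 - 2*B)
(-446079 + J)/(s(253, 338) + 285136) = (-446079 - 160033/4)/((-130 - 2*338) + 285136) = -1944349/(4*((-130 - 676) + 285136)) = -1944349/(4*(-806 + 285136)) = -1944349/4/284330 = -1944349/4*1/284330 = -1944349/1137320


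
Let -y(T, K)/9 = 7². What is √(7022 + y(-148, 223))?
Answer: √6581 ≈ 81.123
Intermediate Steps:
y(T, K) = -441 (y(T, K) = -9*7² = -9*49 = -441)
√(7022 + y(-148, 223)) = √(7022 - 441) = √6581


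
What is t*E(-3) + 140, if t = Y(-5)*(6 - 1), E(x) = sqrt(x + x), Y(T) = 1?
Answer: 140 + 5*I*sqrt(6) ≈ 140.0 + 12.247*I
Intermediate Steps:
E(x) = sqrt(2)*sqrt(x) (E(x) = sqrt(2*x) = sqrt(2)*sqrt(x))
t = 5 (t = 1*(6 - 1) = 1*5 = 5)
t*E(-3) + 140 = 5*(sqrt(2)*sqrt(-3)) + 140 = 5*(sqrt(2)*(I*sqrt(3))) + 140 = 5*(I*sqrt(6)) + 140 = 5*I*sqrt(6) + 140 = 140 + 5*I*sqrt(6)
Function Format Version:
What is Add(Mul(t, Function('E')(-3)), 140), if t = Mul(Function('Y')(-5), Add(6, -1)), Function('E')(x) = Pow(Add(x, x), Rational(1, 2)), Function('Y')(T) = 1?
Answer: Add(140, Mul(5, I, Pow(6, Rational(1, 2)))) ≈ Add(140.00, Mul(12.247, I))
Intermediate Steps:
Function('E')(x) = Mul(Pow(2, Rational(1, 2)), Pow(x, Rational(1, 2))) (Function('E')(x) = Pow(Mul(2, x), Rational(1, 2)) = Mul(Pow(2, Rational(1, 2)), Pow(x, Rational(1, 2))))
t = 5 (t = Mul(1, Add(6, -1)) = Mul(1, 5) = 5)
Add(Mul(t, Function('E')(-3)), 140) = Add(Mul(5, Mul(Pow(2, Rational(1, 2)), Pow(-3, Rational(1, 2)))), 140) = Add(Mul(5, Mul(Pow(2, Rational(1, 2)), Mul(I, Pow(3, Rational(1, 2))))), 140) = Add(Mul(5, Mul(I, Pow(6, Rational(1, 2)))), 140) = Add(Mul(5, I, Pow(6, Rational(1, 2))), 140) = Add(140, Mul(5, I, Pow(6, Rational(1, 2))))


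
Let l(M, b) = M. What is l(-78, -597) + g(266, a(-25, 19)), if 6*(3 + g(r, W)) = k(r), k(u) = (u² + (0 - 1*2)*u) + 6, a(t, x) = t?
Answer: 11624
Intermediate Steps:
k(u) = 6 + u² - 2*u (k(u) = (u² + (0 - 2)*u) + 6 = (u² - 2*u) + 6 = 6 + u² - 2*u)
g(r, W) = -2 - r/3 + r²/6 (g(r, W) = -3 + (6 + r² - 2*r)/6 = -3 + (1 - r/3 + r²/6) = -2 - r/3 + r²/6)
l(-78, -597) + g(266, a(-25, 19)) = -78 + (-2 - ⅓*266 + (⅙)*266²) = -78 + (-2 - 266/3 + (⅙)*70756) = -78 + (-2 - 266/3 + 35378/3) = -78 + 11702 = 11624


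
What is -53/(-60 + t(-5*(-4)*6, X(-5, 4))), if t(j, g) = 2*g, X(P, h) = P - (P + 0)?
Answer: 53/60 ≈ 0.88333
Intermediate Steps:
X(P, h) = 0 (X(P, h) = P - P = 0)
-53/(-60 + t(-5*(-4)*6, X(-5, 4))) = -53/(-60 + 2*0) = -53/(-60 + 0) = -53/(-60) = -53*(-1/60) = 53/60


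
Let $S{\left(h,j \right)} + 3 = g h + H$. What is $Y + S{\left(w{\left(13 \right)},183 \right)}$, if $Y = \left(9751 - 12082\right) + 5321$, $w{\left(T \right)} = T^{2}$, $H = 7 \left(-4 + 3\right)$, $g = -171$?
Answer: $-25919$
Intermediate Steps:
$H = -7$ ($H = 7 \left(-1\right) = -7$)
$S{\left(h,j \right)} = -10 - 171 h$ ($S{\left(h,j \right)} = -3 - \left(7 + 171 h\right) = -10 - 171 h$)
$Y = 2990$ ($Y = -2331 + 5321 = 2990$)
$Y + S{\left(w{\left(13 \right)},183 \right)} = 2990 - \left(10 + 171 \cdot 13^{2}\right) = 2990 - 28909 = -25919$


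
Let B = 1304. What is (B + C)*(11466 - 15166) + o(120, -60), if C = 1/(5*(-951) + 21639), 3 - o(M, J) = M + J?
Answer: -20365722322/4221 ≈ -4.8249e+6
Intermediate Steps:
o(M, J) = 3 - J - M (o(M, J) = 3 - (M + J) = 3 - (J + M) = 3 + (-J - M) = 3 - J - M)
C = 1/16884 (C = 1/(-4755 + 21639) = 1/16884 ≈ 5.9228e-5)
(B + C)*(11466 - 15166) + o(120, -60) = (1304 + 1/16884)*(11466 - 15166) + (3 - 1*(-60) - 1*120) = (22016737/16884)*(-3700) + (3 + 60 - 120) = -20365481725/4221 - 57 = -20365722322/4221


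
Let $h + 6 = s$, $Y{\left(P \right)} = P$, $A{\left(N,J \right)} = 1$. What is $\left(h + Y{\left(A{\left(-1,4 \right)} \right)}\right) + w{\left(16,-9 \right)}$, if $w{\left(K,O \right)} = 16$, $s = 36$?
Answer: $47$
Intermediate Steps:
$h = 30$ ($h = -6 + 36 = 30$)
$\left(h + Y{\left(A{\left(-1,4 \right)} \right)}\right) + w{\left(16,-9 \right)} = \left(30 + 1\right) + 16 = 31 + 16 = 47$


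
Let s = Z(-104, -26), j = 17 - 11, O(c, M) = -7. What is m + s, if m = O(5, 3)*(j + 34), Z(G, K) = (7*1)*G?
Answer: -1008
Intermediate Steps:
Z(G, K) = 7*G
j = 6
s = -728 (s = 7*(-104) = -728)
m = -280 (m = -7*(6 + 34) = -7*40 = -280)
m + s = -280 - 728 = -1008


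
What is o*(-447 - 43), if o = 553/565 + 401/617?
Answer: -55641068/69721 ≈ -798.05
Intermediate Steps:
o = 567766/348605 (o = 553*(1/565) + 401*(1/617) = 553/565 + 401/617 = 567766/348605 ≈ 1.6287)
o*(-447 - 43) = 567766*(-447 - 43)/348605 = (567766/348605)*(-490) = -55641068/69721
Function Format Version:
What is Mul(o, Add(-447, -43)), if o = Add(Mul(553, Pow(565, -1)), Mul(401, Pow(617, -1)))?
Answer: Rational(-55641068, 69721) ≈ -798.05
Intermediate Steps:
o = Rational(567766, 348605) (o = Add(Mul(553, Rational(1, 565)), Mul(401, Rational(1, 617))) = Add(Rational(553, 565), Rational(401, 617)) = Rational(567766, 348605) ≈ 1.6287)
Mul(o, Add(-447, -43)) = Mul(Rational(567766, 348605), Add(-447, -43)) = Mul(Rational(567766, 348605), -490) = Rational(-55641068, 69721)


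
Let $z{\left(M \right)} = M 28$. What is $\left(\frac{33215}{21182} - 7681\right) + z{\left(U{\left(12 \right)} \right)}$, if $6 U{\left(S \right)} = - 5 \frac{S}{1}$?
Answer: $- \frac{24085241}{3026} \approx -7959.4$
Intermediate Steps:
$U{\left(S \right)} = - \frac{5 S}{6}$ ($U{\left(S \right)} = \frac{\left(-5\right) \frac{S}{1}}{6} = \frac{\left(-5\right) S 1}{6} = \frac{\left(-5\right) S}{6} = - \frac{5 S}{6}$)
$z{\left(M \right)} = 28 M$
$\left(\frac{33215}{21182} - 7681\right) + z{\left(U{\left(12 \right)} \right)} = \left(\frac{33215}{21182} - 7681\right) + 28 \left(\left(- \frac{5}{6}\right) 12\right) = \left(33215 \cdot \frac{1}{21182} - 7681\right) + 28 \left(-10\right) = \left(\frac{4745}{3026} - 7681\right) - 280 = - \frac{23237961}{3026} - 280 = - \frac{24085241}{3026}$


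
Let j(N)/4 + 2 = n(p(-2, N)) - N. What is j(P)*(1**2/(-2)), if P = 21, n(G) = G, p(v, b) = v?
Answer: 50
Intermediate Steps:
j(N) = -16 - 4*N (j(N) = -8 + 4*(-2 - N) = -8 + (-8 - 4*N) = -16 - 4*N)
j(P)*(1**2/(-2)) = (-16 - 4*21)*(1**2/(-2)) = (-16 - 84)*(1*(-1/2)) = -100*(-1/2) = 50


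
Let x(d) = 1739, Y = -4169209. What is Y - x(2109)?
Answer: -4170948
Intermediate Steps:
Y - x(2109) = -4169209 - 1*1739 = -4169209 - 1739 = -4170948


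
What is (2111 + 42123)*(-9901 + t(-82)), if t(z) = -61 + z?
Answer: -444286296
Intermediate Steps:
(2111 + 42123)*(-9901 + t(-82)) = (2111 + 42123)*(-9901 + (-61 - 82)) = 44234*(-9901 - 143) = 44234*(-10044) = -444286296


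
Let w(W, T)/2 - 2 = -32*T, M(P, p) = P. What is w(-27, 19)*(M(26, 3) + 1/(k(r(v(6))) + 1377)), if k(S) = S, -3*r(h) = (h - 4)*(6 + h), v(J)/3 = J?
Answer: -39863892/1265 ≈ -31513.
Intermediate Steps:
v(J) = 3*J
w(W, T) = 4 - 64*T (w(W, T) = 4 + 2*(-32*T) = 4 - 64*T)
r(h) = -(-4 + h)*(6 + h)/3 (r(h) = -(h - 4)*(6 + h)/3 = -(-4 + h)*(6 + h)/3)
w(-27, 19)*(M(26, 3) + 1/(k(r(v(6))) + 1377)) = (4 - 64*19)*(26 + 1/((8 - 2*6 - (3*6)²/3) + 1377)) = (4 - 1216)*(26 + 1/((8 - ⅔*18 - ⅓*18²) + 1377)) = -1212*(26 + 1/((8 - 12 - ⅓*324) + 1377)) = -1212*(26 + 1/((8 - 12 - 108) + 1377)) = -1212*(26 + 1/(-112 + 1377)) = -1212*(26 + 1/1265) = -1212*32891/1265 = -39863892/1265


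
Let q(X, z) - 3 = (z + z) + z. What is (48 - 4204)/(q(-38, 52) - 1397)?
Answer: 2078/619 ≈ 3.3570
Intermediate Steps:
q(X, z) = 3 + 3*z (q(X, z) = 3 + ((z + z) + z) = 3 + (2*z + z) = 3 + 3*z)
(48 - 4204)/(q(-38, 52) - 1397) = (48 - 4204)/((3 + 3*52) - 1397) = -4156/((3 + 156) - 1397) = -4156/(159 - 1397) = -4156/(-1238) = -4156*(-1/1238) = 2078/619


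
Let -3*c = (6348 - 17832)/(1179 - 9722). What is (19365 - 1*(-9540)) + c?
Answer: 246931587/8543 ≈ 28905.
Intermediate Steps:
c = -3828/8543 (c = -(6348 - 17832)/(3*(1179 - 9722)) = -(-3828)/(-8543) = -(-3828)*(-1)/8543 = -1/3*11484/8543 = -3828/8543 ≈ -0.44809)
(19365 - 1*(-9540)) + c = (19365 - 1*(-9540)) - 3828/8543 = (19365 + 9540) - 3828/8543 = 28905 - 3828/8543 = 246931587/8543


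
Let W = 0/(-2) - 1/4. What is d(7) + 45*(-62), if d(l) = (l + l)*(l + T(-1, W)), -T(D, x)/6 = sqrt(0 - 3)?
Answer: -2692 - 84*I*sqrt(3) ≈ -2692.0 - 145.49*I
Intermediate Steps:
W = -1/4 (W = 0*(-1/2) - 1*1/4 = 0 - 1/4 = -1/4 ≈ -0.25000)
T(D, x) = -6*I*sqrt(3) (T(D, x) = -6*sqrt(0 - 3) = -6*I*sqrt(3))
d(l) = 2*l*(l - 6*I*sqrt(3)) (d(l) = (l + l)*(l - 6*I*sqrt(3)) = (2*l)*(l - 6*I*sqrt(3)) = 2*l*(l - 6*I*sqrt(3)))
d(7) + 45*(-62) = 2*7*(7 - 6*I*sqrt(3)) + 45*(-62) = (98 - 84*I*sqrt(3)) - 2790 = -2692 - 84*I*sqrt(3)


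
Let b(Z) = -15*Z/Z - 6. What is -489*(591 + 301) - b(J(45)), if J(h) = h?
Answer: -436167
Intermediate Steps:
b(Z) = -21 (b(Z) = -15*1 - 6 = -15 - 6 = -21)
-489*(591 + 301) - b(J(45)) = -489*(591 + 301) - 1*(-21) = -489*892 + 21 = -436188 + 21 = -436167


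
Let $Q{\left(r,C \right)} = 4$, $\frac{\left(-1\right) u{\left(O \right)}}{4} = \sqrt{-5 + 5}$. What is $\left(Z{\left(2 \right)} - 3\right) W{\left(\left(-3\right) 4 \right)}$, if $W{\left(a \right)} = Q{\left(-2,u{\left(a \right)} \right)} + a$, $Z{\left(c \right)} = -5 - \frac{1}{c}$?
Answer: $68$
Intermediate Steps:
$u{\left(O \right)} = 0$ ($u{\left(O \right)} = - 4 \sqrt{-5 + 5} = - 4 \sqrt{0} = \left(-4\right) 0 = 0$)
$W{\left(a \right)} = 4 + a$
$\left(Z{\left(2 \right)} - 3\right) W{\left(\left(-3\right) 4 \right)} = \left(\left(-5 - \frac{1}{2}\right) - 3\right) \left(4 - 12\right) = \left(\left(-5 - \frac{1}{2}\right) - 3\right) \left(-8\right) = \left(- \frac{11}{2} - 3\right) \left(-8\right) = \left(- \frac{17}{2}\right) \left(-8\right) = 68$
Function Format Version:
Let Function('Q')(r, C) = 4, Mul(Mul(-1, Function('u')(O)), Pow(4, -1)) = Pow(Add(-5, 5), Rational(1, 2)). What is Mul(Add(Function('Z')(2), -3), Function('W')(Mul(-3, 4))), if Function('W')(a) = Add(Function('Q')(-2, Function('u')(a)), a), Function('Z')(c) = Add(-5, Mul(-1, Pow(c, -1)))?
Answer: 68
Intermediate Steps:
Function('u')(O) = 0 (Function('u')(O) = Mul(-4, Pow(Add(-5, 5), Rational(1, 2))) = Mul(-4, Pow(0, Rational(1, 2))) = Mul(-4, 0) = 0)
Function('W')(a) = Add(4, a)
Mul(Add(Function('Z')(2), -3), Function('W')(Mul(-3, 4))) = Mul(Add(Add(-5, Mul(-1, Pow(2, -1))), -3), Add(4, Mul(-3, 4))) = Mul(Add(Add(-5, Mul(-1, Rational(1, 2))), -3), Add(4, -12)) = Mul(Add(Add(-5, Rational(-1, 2)), -3), -8) = Mul(Add(Rational(-11, 2), -3), -8) = Mul(Rational(-17, 2), -8) = 68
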